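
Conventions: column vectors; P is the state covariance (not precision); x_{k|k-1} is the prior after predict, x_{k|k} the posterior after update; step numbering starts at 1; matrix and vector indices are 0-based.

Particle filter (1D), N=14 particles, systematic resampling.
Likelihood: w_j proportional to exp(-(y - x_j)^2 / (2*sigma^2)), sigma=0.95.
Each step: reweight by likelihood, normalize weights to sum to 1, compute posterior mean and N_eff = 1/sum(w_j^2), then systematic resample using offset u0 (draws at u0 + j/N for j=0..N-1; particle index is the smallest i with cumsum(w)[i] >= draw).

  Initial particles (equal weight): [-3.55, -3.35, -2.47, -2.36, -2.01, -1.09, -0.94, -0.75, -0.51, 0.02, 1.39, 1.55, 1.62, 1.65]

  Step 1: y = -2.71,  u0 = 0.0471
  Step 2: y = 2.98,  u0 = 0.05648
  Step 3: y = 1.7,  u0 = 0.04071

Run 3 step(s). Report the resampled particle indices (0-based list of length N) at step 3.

resampled_idx = [1, 2, 3, 4, 5, 6, 7, 8, 9, 9, 10, 11, 12, 13]

step 1: w=[0.1423, 0.1677, 0.2038, 0.1966, 0.1604, 0.0492, 0.0371, 0.0250, 0.0144, 0.0034, 0.0000, 0.0000, 0.0000, 0.0000]  mean=-2.4714  Neff=6.2914  idx=[0, 0, 1, 1, 2, 2, 2, 3, 3, 3, 4, 4, 5, 7]
step 2: w=[0.0000, 0.0000, 0.0000, 0.0000, 0.0001, 0.0001, 0.0001, 0.0002, 0.0002, 0.0002, 0.0018, 0.0018, 0.1862, 0.8090]  mean=-0.8198  Neff=1.4510  idx=[12, 12, 13, 13, 13, 13, 13, 13, 13, 13, 13, 13, 13, 13]
step 3: w=[0.0292, 0.0292, 0.0785, 0.0785, 0.0785, 0.0785, 0.0785, 0.0785, 0.0785, 0.0785, 0.0785, 0.0785, 0.0785, 0.0785]  mean=-0.7699  Neff=13.2307  idx=[1, 2, 3, 4, 5, 6, 7, 8, 9, 9, 10, 11, 12, 13]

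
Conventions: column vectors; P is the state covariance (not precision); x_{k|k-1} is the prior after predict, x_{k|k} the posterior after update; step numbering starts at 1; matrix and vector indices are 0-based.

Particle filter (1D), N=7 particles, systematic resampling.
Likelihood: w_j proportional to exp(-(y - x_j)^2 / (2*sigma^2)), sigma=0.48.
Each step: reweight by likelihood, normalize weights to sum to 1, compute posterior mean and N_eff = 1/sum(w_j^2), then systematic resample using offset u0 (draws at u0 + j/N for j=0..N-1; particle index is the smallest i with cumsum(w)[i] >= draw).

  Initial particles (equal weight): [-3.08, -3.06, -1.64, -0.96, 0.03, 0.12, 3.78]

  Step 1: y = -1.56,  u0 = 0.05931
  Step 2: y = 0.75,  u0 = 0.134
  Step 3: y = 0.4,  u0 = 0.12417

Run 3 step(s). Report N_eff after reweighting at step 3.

N_eff = 7.0000

step 1: w=[0.0045, 0.0052, 0.6734, 0.3126, 0.0028, 0.0015, 0.0000]  mean=-1.4340  Neff=1.8142  idx=[2, 2, 2, 2, 2, 3, 3]
step 2: w=[0.0012, 0.0012, 0.0012, 0.0012, 0.0012, 0.4971, 0.4971]  mean=-0.9640  Neff=2.0236  idx=[5, 5, 5, 6, 6, 6, 6]
step 3: w=[0.1429, 0.1429, 0.1429, 0.1429, 0.1429, 0.1429, 0.1429]  mean=-0.9600  Neff=7.0000  idx=[0, 1, 2, 3, 4, 5, 6]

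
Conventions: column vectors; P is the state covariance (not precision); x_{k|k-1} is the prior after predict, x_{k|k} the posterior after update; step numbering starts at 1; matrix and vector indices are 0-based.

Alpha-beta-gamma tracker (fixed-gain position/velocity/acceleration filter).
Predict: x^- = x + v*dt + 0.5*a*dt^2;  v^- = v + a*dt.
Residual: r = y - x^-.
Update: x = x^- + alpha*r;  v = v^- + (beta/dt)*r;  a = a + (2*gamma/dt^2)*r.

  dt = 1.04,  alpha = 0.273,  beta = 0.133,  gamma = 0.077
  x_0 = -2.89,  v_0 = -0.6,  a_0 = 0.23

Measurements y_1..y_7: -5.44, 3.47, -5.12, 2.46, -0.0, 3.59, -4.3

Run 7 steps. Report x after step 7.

x_post = 5.0489

step 1: x_pred=-3.3896  r=-2.0504  x^+=-3.9494  v^+=-0.6230  a^+=-0.0619
step 2: x_pred=-4.6308  r=8.1008  x^+=-2.4193  v^+=0.3485  a^+=1.0915
step 3: x_pred=-1.4665  r=-3.6535  x^+=-2.4639  v^+=1.0164  a^+=0.5713
step 4: x_pred=-1.0979  r=3.5579  x^+=-0.1266  v^+=2.0656  a^+=1.0779
step 5: x_pred=2.6045  r=-2.6045  x^+=1.8935  v^+=2.8535  a^+=0.7070
step 6: x_pred=5.2435  r=-1.6535  x^+=4.7921  v^+=3.3773  a^+=0.4716
step 7: x_pred=8.5595  r=-12.8595  x^+=5.0489  v^+=2.2232  a^+=-1.3594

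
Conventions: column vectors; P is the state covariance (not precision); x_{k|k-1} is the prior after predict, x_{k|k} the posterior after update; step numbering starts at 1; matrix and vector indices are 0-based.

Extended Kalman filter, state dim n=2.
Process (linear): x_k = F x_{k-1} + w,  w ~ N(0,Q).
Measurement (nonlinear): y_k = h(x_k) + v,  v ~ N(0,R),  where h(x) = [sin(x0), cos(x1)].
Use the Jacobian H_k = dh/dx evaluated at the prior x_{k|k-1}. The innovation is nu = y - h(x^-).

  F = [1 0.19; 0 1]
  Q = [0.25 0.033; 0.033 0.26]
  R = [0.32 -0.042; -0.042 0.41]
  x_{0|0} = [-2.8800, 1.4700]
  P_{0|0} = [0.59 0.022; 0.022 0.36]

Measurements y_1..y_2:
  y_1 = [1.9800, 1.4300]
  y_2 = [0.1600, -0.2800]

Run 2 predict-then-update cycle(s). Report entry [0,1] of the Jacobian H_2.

H_jac[0,1] = 0.0000

step 1: x^-=[-2.6007, 1.4700]  P^-=[0.8614 0.1234; 0.1234 0.6200]  H_jac=[-0.8572 0.0000; 0.0000 -0.9949]  S=[0.9530 0.0632; 0.0632 1.0237]  K=[-0.7700 -0.0724; -0.0713 -0.5982]  nu=[2.4949, 1.3294]  x^+=[-4.6180, 0.4969]  P^+=[0.2839 -0.0027; -0.0027 0.2435]
step 2: x^-=[-4.5236, 0.4969]  P^-=[0.5417 0.0766; 0.0766 0.5035]  H_jac=[-0.1877 0.0000; 0.0000 -0.4767]  S=[0.3391 -0.0351; -0.0351 0.5244]  K=[-0.3092 -0.0903; -0.0905 -0.4638]  nu=[-0.8222, -1.1590]  x^+=[-4.1647, 1.1088]  P^+=[0.5069 0.0504; 0.0504 0.3909]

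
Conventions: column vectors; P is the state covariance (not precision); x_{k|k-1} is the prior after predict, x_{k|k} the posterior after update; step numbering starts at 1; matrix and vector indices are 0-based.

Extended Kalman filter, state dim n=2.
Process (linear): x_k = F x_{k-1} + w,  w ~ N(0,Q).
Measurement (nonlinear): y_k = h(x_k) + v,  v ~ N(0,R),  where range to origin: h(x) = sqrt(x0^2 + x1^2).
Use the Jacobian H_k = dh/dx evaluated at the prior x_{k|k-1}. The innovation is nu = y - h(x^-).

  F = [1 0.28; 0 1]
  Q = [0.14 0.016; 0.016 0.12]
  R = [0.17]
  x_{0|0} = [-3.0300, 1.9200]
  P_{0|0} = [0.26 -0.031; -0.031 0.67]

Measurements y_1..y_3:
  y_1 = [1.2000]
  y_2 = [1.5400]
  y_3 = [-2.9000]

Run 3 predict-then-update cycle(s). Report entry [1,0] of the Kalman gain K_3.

K[1,0] = -0.1467

step 1: x^-=[-2.4924, 1.9200]  P^-=[0.4352 0.1726; 0.1726 0.7900]  H_jac=[-0.7922 0.6103]  S=[0.5704]  K=[-0.4197; 0.6055]  nu=[-1.9462]  x^+=[-1.6756, 0.7417]  P^+=[0.3347 0.3176; 0.3176 0.5809]
step 2: x^-=[-1.4679, 0.7417]  P^-=[0.6981 0.4962; 0.4962 0.7009]  H_jac=[-0.8925 0.4510]  S=[0.4692]  K=[-0.8510; -0.2703]  nu=[-0.1046]  x^+=[-1.3789, 0.7699]  P^+=[0.3583 0.3883; 0.3883 0.6666]
step 3: x^-=[-1.1633, 0.7699]  P^-=[0.7680 0.5909; 0.5909 0.7866]  H_jac=[-0.8339 0.5519]  S=[0.3997]  K=[-0.7862; -0.1467]  nu=[-4.2950]  x^+=[2.2135, 1.3999]  P^+=[0.5209 0.5448; 0.5448 0.7780]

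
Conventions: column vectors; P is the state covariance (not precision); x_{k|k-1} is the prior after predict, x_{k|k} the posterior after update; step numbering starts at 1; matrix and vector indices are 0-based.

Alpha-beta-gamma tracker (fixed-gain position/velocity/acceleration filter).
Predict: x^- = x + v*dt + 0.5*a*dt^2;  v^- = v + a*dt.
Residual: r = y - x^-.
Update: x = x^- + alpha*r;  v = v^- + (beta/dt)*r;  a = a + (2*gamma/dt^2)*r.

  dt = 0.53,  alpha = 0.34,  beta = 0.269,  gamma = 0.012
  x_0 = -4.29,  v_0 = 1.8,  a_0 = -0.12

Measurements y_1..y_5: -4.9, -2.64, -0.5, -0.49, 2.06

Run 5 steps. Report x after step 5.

x_post = 1.0680

step 1: x_pred=-3.3529  r=-1.5471  x^+=-3.8789  v^+=0.9512  a^+=-0.2522
step 2: x_pred=-3.4102  r=0.7702  x^+=-3.1483  v^+=1.2084  a^+=-0.1864
step 3: x_pred=-2.5341  r=2.0341  x^+=-1.8425  v^+=2.1420  a^+=-0.0126
step 4: x_pred=-0.7090  r=0.2190  x^+=-0.6345  v^+=2.2465  a^+=0.0061
step 5: x_pred=0.5570  r=1.5030  x^+=1.0680  v^+=3.0126  a^+=0.1345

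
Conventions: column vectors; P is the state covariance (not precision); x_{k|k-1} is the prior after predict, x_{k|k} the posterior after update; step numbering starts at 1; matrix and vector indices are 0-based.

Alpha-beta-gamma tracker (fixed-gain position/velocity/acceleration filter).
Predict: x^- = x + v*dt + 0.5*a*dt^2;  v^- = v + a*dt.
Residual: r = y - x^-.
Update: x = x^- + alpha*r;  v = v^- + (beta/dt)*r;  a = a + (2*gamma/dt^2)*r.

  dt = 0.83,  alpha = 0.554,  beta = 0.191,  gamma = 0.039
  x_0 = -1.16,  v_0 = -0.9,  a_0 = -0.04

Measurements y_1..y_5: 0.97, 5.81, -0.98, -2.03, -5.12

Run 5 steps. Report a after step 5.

step 1: x_pred=-1.9208  r=2.8908  x^+=-0.3193  v^+=-0.2680  a^+=0.2873
step 2: x_pred=-0.4427  r=6.2527  x^+=3.0213  v^+=1.4094  a^+=0.9953
step 3: x_pred=4.5339  r=-5.5139  x^+=1.4792  v^+=0.9666  a^+=0.3710
step 4: x_pred=2.4092  r=-4.4392  x^+=-0.0501  v^+=0.2529  a^+=-0.1317
step 5: x_pred=0.1145  r=-5.2345  x^+=-2.7854  v^+=-1.0609  a^+=-0.7243

a_post = -0.7243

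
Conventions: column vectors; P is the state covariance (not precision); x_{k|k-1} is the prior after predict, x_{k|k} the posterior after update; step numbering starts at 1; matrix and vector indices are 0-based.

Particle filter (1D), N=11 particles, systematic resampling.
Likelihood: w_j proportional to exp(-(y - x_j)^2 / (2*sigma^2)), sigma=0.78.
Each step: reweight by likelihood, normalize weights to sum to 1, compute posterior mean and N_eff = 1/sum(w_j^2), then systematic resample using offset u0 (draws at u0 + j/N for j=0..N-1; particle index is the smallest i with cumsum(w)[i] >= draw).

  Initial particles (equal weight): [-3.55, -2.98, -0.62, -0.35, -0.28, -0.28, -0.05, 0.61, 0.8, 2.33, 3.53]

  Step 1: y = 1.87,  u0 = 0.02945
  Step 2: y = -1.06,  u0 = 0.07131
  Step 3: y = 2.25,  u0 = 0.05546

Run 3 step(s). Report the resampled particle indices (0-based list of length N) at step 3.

step 1: w=[0.0000, 0.0000, 0.0036, 0.0101, 0.0130, 0.0130, 0.0281, 0.1575, 0.2266, 0.4879, 0.0603]  mean=1.6126  Neff=3.1342  idx=[5, 7, 7, 8, 8, 9, 9, 9, 9, 9, 9]
step 2: w=[0.6553, 0.1092, 0.1092, 0.0629, 0.0629, 0.0001, 0.0001, 0.0001, 0.0001, 0.0001, 0.0001]  mean=0.0516  Neff=2.1685  idx=[0, 0, 0, 0, 0, 0, 0, 1, 2, 3, 4]
step 3: w=[0.0085, 0.0085, 0.0085, 0.0085, 0.0085, 0.0085, 0.0085, 0.1795, 0.1795, 0.2908, 0.2908]  mean=0.6675  Neff=4.2730  idx=[6, 7, 7, 8, 9, 9, 9, 9, 10, 10, 10]

resampled_idx = [6, 7, 7, 8, 9, 9, 9, 9, 10, 10, 10]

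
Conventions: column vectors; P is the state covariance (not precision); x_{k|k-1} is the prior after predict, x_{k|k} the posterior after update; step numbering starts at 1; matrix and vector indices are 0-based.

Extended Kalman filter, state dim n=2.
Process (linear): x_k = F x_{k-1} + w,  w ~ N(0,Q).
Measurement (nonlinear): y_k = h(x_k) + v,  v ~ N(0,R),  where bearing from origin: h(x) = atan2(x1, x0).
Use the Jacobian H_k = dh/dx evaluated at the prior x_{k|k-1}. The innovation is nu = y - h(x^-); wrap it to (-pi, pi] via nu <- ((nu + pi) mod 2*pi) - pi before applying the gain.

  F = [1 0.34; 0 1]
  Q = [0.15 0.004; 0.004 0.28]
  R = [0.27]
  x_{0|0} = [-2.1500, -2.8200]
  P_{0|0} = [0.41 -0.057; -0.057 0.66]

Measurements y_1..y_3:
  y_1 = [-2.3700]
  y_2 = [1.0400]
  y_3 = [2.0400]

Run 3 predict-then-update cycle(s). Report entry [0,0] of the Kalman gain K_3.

K[0,0] = -0.2232

step 1: x^-=[-3.1088, -2.8200]  P^-=[0.5975 0.1714; 0.1714 0.9400]  H_jac=[0.1601 -0.1765]  S=[0.3049]  K=[0.2145; -0.4541]  nu=[0.0349]  x^+=[-3.1013, -2.8358]  P^+=[0.5835 0.2011; 0.2011 0.8771]
step 2: x^-=[-4.0655, -2.8358]  P^-=[0.9716 0.5033; 0.5033 1.1571]  H_jac=[0.1154 -0.1655]  S=[0.2954]  K=[0.0977; -0.4515]  nu=[-2.7107]  x^+=[-4.3304, -1.6120]  P^+=[0.9688 0.5164; 0.5164 1.0969]
step 3: x^-=[-4.8784, -1.6120]  P^-=[1.5968 0.8933; 0.8933 1.3769]  H_jac=[0.0611 -0.1848]  S=[0.3028]  K=[-0.2232; -0.6602]  nu=[-1.4207]  x^+=[-4.5613, -0.6740]  P^+=[1.5817 0.8487; 0.8487 1.2449]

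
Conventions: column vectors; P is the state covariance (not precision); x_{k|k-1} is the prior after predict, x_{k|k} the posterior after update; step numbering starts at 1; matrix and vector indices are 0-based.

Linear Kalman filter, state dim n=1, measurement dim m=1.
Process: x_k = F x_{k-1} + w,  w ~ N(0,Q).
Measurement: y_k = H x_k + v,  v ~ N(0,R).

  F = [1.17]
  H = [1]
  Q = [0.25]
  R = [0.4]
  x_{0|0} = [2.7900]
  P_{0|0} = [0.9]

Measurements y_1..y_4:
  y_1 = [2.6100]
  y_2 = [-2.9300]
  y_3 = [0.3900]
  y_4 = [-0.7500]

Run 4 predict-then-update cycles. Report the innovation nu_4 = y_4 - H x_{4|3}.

innov = [-0.6618]

step 1: x^-=[3.2643]  P^-=[1.4820]  S=[1.8820]  K=[0.7875]  nu=[-0.6543]  x^+=[2.7491]  P^+=[0.3150]
step 2: x^-=[3.2164]  P^-=[0.6812]  S=[1.0812]  K=[0.6300]  nu=[-6.1464]  x^+=[-0.6560]  P^+=[0.2520]
step 3: x^-=[-0.7676]  P^-=[0.5950]  S=[0.9950]  K=[0.5980]  nu=[1.1576]  x^+=[-0.0754]  P^+=[0.2392]
step 4: x^-=[-0.0882]  P^-=[0.5774]  S=[0.9774]  K=[0.5908]  nu=[-0.6618]  x^+=[-0.4792]  P^+=[0.2363]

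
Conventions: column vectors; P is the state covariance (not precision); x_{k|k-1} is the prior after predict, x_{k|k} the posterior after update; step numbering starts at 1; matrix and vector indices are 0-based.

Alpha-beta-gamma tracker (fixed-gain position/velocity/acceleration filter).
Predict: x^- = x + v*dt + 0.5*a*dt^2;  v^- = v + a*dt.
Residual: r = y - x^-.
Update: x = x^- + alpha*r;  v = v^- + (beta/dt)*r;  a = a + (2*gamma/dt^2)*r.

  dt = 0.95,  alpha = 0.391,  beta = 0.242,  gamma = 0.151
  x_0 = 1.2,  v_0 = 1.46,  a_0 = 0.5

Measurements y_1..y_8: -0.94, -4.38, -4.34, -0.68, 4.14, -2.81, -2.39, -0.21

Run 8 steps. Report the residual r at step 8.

step 1: x_pred=2.8126  r=-3.7526  x^+=1.3453  v^+=0.9791  a^+=-0.7557
step 2: x_pred=1.9344  r=-6.3144  x^+=-0.5345  v^+=-1.3474  a^+=-2.8687
step 3: x_pred=-3.1090  r=-1.2310  x^+=-3.5903  v^+=-4.3862  a^+=-3.2806
step 4: x_pred=-9.2376  r=8.5576  x^+=-5.8916  v^+=-5.3229  a^+=-0.4170
step 5: x_pred=-11.1365  r=15.2765  x^+=-5.1634  v^+=-1.8275  a^+=4.6949
step 6: x_pred=-4.7810  r=1.9710  x^+=-4.0103  v^+=3.1347  a^+=5.3545
step 7: x_pred=1.3838  r=-3.7738  x^+=-0.0917  v^+=7.2601  a^+=4.0916
step 8: x_pred=8.6517  r=-8.8617  x^+=5.1868  v^+=8.8897  a^+=1.1263

resid = -8.8617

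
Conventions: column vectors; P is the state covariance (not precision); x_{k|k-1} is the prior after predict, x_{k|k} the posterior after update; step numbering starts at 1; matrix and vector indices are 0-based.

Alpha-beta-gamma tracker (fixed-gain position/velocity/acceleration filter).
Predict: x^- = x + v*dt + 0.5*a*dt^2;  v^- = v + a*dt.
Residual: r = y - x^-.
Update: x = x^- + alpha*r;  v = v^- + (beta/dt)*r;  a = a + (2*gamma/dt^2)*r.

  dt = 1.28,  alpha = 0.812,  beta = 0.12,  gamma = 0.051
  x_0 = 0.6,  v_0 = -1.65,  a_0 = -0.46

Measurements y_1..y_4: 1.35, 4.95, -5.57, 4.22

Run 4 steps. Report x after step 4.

step 1: x_pred=-1.8888  r=3.2388  x^+=0.7411  v^+=-1.9352  a^+=-0.2584
step 2: x_pred=-1.9476  r=6.8976  x^+=3.6533  v^+=-1.6192  a^+=0.1710
step 3: x_pred=1.7208  r=-7.2908  x^+=-4.1993  v^+=-2.0838  a^+=-0.2828
step 4: x_pred=-7.0983  r=11.3183  x^+=2.0922  v^+=-1.3847  a^+=0.4218

x_post = 2.0922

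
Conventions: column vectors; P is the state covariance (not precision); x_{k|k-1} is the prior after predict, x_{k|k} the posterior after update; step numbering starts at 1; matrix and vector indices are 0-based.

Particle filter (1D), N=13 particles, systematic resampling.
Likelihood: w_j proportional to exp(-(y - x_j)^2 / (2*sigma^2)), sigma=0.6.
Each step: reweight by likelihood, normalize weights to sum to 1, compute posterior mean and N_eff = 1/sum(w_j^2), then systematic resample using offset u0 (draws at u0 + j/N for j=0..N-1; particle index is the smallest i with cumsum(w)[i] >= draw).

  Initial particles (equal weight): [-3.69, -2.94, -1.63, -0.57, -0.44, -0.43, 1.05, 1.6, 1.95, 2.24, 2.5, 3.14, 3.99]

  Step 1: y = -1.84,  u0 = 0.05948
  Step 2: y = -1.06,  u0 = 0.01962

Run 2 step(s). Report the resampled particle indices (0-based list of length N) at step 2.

resampled_idx = [2, 3, 3, 4, 5, 6, 7, 8, 9, 9, 10, 11, 12]

step 1: w=[0.0063, 0.1359, 0.6861, 0.0776, 0.0479, 0.0461, 0.0000, 0.0000, 0.0000, 0.0000, 0.0000, 0.0000, 0.0000]  mean=-1.6262  Neff=2.0011  idx=[1, 1, 2, 2, 2, 2, 2, 2, 2, 2, 3, 3, 5]
step 2: w=[0.0010, 0.0010, 0.0895, 0.0895, 0.0895, 0.0895, 0.0895, 0.0895, 0.0895, 0.0895, 0.1006, 0.1006, 0.0809]  mean=-1.3222  Neff=11.0084  idx=[2, 3, 3, 4, 5, 6, 7, 8, 9, 9, 10, 11, 12]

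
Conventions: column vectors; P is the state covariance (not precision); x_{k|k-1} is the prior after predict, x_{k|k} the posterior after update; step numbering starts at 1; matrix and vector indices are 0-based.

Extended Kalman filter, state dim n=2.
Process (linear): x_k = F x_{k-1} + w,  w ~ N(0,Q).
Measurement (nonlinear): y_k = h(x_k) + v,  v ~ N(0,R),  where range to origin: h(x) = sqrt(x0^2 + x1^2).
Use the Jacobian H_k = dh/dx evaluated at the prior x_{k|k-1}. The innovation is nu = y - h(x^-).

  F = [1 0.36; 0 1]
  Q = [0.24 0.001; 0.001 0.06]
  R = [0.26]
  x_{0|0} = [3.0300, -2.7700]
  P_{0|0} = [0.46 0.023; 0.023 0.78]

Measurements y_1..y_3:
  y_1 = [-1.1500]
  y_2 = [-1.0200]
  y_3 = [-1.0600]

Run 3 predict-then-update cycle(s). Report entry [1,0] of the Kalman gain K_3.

step 1: x^-=[2.0328, -2.7700]  P^-=[0.8176 0.3048; 0.3048 0.8400]  H_jac=[0.5916 -0.8062]  S=[0.8014]  K=[0.2970; -0.6200]  nu=[-4.5859]  x^+=[0.6708, 0.0733]  P^+=[0.7470 0.4524; 0.4524 0.5319]
step 2: x^-=[0.6971, 0.0733]  P^-=[1.3816 0.6449; 0.6449 0.5919]  H_jac=[0.9945 0.1045]  S=[1.7670]  K=[0.8157; 0.3980]  nu=[-1.7210]  x^+=[-0.7067, -0.6116]  P^+=[0.2058 0.0712; 0.0712 0.3121]
step 3: x^-=[-0.9269, -0.6116]  P^-=[0.5375 0.1846; 0.1846 0.3721]  H_jac=[-0.8347 -0.5508]  S=[0.9170]  K=[-0.6001; -0.3915]  nu=[-2.1705]  x^+=[0.3756, 0.2381]  P^+=[0.2073 -0.0308; -0.0308 0.2315]

K[1,0] = -0.3915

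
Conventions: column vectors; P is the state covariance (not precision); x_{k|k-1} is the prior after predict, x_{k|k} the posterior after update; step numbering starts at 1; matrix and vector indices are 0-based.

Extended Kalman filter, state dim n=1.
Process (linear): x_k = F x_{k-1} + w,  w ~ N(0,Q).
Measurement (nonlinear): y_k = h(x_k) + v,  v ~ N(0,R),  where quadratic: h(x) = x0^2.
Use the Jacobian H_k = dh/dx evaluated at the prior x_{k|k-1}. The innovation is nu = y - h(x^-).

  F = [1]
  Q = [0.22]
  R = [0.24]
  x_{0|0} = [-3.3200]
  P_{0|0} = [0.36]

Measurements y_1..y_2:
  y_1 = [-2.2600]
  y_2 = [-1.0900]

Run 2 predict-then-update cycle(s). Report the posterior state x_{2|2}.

x_post = [-0.4012]

step 1: x^-=[-3.3200]  P^-=[0.5800]  H_jac=[-6.6400]  S=[25.8120]  K=[-0.1492]  nu=[-13.2824]  x^+=[-1.3382]  P^+=[0.0054]
step 2: x^-=[-1.3382]  P^-=[0.2254]  H_jac=[-2.6765]  S=[1.8546]  K=[-0.3253]  nu=[-2.8809]  x^+=[-0.4012]  P^+=[0.0292]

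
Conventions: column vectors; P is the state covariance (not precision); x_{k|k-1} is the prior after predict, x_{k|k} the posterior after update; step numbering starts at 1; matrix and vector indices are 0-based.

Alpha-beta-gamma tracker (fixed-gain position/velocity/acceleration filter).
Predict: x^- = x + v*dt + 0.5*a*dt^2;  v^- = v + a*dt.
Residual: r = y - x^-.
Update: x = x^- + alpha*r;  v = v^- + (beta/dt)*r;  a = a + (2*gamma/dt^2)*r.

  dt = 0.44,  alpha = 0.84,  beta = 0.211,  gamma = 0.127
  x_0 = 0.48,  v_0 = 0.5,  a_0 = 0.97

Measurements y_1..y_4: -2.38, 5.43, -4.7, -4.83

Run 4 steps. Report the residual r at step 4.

resid = -1.1423

step 1: x_pred=0.7939  r=-3.1739  x^+=-1.8722  v^+=-0.5952  a^+=-3.1941
step 2: x_pred=-2.4433  r=7.8733  x^+=4.1703  v^+=1.7750  a^+=7.1355
step 3: x_pred=5.6420  r=-10.3420  x^+=-3.0453  v^+=-0.0449  a^+=-6.4330
step 4: x_pred=-3.6877  r=-1.1423  x^+=-4.6472  v^+=-3.4232  a^+=-7.9316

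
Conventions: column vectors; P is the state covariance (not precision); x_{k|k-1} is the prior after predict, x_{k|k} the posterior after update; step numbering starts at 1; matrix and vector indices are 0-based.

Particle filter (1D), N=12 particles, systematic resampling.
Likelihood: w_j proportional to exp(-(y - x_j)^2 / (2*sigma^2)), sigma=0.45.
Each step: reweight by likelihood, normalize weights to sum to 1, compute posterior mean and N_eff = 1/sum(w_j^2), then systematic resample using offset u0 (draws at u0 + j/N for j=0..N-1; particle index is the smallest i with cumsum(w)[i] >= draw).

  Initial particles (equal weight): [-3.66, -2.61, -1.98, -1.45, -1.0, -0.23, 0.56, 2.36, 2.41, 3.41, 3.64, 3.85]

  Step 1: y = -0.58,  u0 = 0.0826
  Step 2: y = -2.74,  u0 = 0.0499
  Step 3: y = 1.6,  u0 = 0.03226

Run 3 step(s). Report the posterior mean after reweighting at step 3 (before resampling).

post_mean = -1.0042

step 1: w=[0.0000, 0.0000, 0.0050, 0.0971, 0.4072, 0.4652, 0.0254, 0.0000, 0.0000, 0.0000, 0.0000, 0.0000]  mean=-0.6507  Neff=2.5487  idx=[3, 4, 4, 4, 4, 4, 5, 5, 5, 5, 5, 6]
step 2: w=[0.8528, 0.0294, 0.0294, 0.0294, 0.0294, 0.0294, 0.0000, 0.0000, 0.0000, 0.0000, 0.0000, 0.0000]  mean=-1.3837  Neff=1.3668  idx=[0, 0, 0, 0, 0, 0, 0, 0, 0, 0, 2, 4]
step 3: w=[0.0009, 0.0009, 0.0009, 0.0009, 0.0009, 0.0009, 0.0009, 0.0009, 0.0009, 0.0009, 0.4953, 0.4953]  mean=-1.0042  Neff=2.0377  idx=[10, 10, 10, 10, 10, 10, 11, 11, 11, 11, 11, 11]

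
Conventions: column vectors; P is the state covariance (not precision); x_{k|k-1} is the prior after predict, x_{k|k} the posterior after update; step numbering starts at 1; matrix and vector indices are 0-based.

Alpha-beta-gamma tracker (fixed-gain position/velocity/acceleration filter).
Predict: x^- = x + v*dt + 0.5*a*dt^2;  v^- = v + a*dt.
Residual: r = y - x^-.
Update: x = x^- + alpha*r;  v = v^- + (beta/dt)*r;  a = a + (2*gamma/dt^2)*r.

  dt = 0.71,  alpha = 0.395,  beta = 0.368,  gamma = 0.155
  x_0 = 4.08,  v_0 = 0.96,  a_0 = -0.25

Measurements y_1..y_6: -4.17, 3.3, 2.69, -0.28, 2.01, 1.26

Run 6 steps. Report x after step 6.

x_post = 3.5663

step 1: x_pred=4.6986  r=-8.8686  x^+=1.1955  v^+=-3.8142  a^+=-5.7038
step 2: x_pred=-2.9502  r=6.2502  x^+=-0.4814  v^+=-4.6243  a^+=-1.8602
step 3: x_pred=-4.2335  r=6.9235  x^+=-1.4987  v^+=-2.3565  a^+=2.3975
step 4: x_pred=-2.5676  r=2.2876  x^+=-1.6640  v^+=0.5313  a^+=3.8042
step 5: x_pred=-0.3279  r=2.3379  x^+=0.5956  v^+=4.4441  a^+=5.2419
step 6: x_pred=5.0721  r=-3.8121  x^+=3.5663  v^+=6.1900  a^+=2.8976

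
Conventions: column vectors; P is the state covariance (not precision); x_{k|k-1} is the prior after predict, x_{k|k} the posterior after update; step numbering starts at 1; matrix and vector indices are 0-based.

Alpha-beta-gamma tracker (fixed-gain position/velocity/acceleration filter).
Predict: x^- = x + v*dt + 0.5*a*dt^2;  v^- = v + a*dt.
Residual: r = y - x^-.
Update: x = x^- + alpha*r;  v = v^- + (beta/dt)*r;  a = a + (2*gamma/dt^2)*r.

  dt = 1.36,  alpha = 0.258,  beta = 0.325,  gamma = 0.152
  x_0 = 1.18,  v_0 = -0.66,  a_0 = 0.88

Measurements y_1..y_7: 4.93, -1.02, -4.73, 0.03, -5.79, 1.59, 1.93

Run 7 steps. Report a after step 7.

step 1: x_pred=1.0962  r=3.8338  x^+=2.0853  v^+=1.4530  a^+=1.5101
step 2: x_pred=5.4579  r=-6.4779  x^+=3.7866  v^+=1.9587  a^+=0.4454
step 3: x_pred=6.8623  r=-11.5923  x^+=3.8715  v^+=-0.2058  a^+=-1.4599
step 4: x_pred=2.2415  r=-2.2115  x^+=1.6710  v^+=-2.7198  a^+=-1.8234
step 5: x_pred=-3.7142  r=-2.0758  x^+=-4.2497  v^+=-5.6956  a^+=-2.1646
step 6: x_pred=-13.9976  r=15.5876  x^+=-9.9760  v^+=-4.9145  a^+=0.3974
step 7: x_pred=-16.2922  r=18.2222  x^+=-11.5908  v^+=-0.0194  a^+=3.3924

a_post = 3.3924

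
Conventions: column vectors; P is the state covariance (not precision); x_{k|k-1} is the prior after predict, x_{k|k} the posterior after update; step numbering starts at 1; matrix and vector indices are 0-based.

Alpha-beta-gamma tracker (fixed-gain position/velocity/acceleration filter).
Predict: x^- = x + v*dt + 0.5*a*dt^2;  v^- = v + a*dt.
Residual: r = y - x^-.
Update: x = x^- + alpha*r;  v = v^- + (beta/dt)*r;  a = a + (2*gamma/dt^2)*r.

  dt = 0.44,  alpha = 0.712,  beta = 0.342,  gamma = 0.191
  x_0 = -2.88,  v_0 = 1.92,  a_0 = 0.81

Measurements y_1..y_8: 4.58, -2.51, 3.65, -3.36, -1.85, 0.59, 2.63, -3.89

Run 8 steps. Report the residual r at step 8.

step 1: x_pred=-1.9568  r=6.5368  x^+=2.6974  v^+=7.3573  a^+=13.7080
step 2: x_pred=7.2615  r=-9.7715  x^+=0.3042  v^+=5.7936  a^+=-5.5726
step 3: x_pred=2.3140  r=1.3360  x^+=3.2652  v^+=4.3801  a^+=-2.9364
step 4: x_pred=4.9082  r=-8.2682  x^+=-0.9787  v^+=-3.3386  a^+=-19.2509
step 5: x_pred=-4.3112  r=2.4612  x^+=-2.5588  v^+=-9.8959  a^+=-14.3946
step 6: x_pred=-8.3064  r=8.8964  x^+=-1.9722  v^+=-9.3146  a^+=3.1593
step 7: x_pred=-5.7648  r=8.3948  x^+=0.2123  v^+=-1.3995  a^+=19.7234
step 8: x_pred=1.5058  r=-5.3958  x^+=-2.3360  v^+=3.0848  a^+=9.0768

resid = -5.3958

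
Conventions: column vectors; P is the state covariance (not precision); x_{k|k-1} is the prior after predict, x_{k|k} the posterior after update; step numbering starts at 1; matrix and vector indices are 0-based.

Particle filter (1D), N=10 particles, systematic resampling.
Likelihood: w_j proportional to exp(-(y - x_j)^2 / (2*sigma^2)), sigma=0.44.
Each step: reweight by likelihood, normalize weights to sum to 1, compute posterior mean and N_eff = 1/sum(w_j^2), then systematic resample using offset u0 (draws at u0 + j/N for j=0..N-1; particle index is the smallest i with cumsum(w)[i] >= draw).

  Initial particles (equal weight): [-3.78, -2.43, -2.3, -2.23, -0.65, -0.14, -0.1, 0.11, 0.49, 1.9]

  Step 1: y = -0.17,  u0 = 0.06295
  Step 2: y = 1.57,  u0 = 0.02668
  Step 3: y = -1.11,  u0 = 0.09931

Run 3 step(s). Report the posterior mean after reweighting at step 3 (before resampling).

step 1: w=[0.0000, 0.0000, 0.0000, 0.0000, 0.1500, 0.2713, 0.2685, 0.2220, 0.0883, 0.0000]  mean=-0.0946  Neff=4.4398  idx=[4, 5, 5, 5, 6, 6, 6, 7, 7, 8]
step 2: w=[0.0000, 0.0086, 0.0086, 0.0086, 0.0122, 0.0122, 0.0122, 0.0665, 0.0665, 0.8046]  mean=0.4016  Neff=1.5224  idx=[4, 7, 9, 9, 9, 9, 9, 9, 9, 9]
step 3: w=[0.6905, 0.2060, 0.0129, 0.0129, 0.0129, 0.0129, 0.0129, 0.0129, 0.0129, 0.0129]  mean=0.0043  Neff=1.9211  idx=[0, 0, 0, 0, 0, 0, 1, 1, 2, 9]

post_mean = 0.0043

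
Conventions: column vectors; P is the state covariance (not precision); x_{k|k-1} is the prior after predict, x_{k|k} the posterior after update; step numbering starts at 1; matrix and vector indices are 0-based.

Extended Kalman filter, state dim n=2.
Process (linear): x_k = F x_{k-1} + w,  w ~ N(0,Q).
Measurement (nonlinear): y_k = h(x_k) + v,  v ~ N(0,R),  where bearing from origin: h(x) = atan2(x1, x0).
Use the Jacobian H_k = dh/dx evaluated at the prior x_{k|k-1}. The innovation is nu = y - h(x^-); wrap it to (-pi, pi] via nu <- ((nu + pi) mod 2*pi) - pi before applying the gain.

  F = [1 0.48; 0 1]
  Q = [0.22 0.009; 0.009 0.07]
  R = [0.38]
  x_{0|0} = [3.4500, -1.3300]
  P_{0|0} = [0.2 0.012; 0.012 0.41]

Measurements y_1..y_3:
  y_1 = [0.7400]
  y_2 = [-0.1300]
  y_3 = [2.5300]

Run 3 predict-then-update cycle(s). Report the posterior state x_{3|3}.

step 1: x^-=[2.8116, -1.3300]  P^-=[0.5260 0.2178; 0.2178 0.4800]  H_jac=[0.1375 0.2906]  S=[0.4479]  K=[0.3028; 0.3783]  nu=[1.1818]  x^+=[3.1694, -0.8829]  P^+=[0.4849 0.1665; 0.1665 0.4159]
step 2: x^-=[2.7457, -0.8829]  P^-=[0.9606 0.3751; 0.3751 0.4859]  H_jac=[0.1061 0.3301]  S=[0.4700]  K=[0.4803; 0.4259]  nu=[0.1811]  x^+=[2.8327, -0.8057]  P^+=[0.8521 0.2790; 0.2790 0.4006]
step 3: x^-=[2.4459, -0.8057]  P^-=[1.4322 0.4803; 0.4803 0.4706]  H_jac=[0.1215 0.3688]  S=[0.5082]  K=[0.6910; 0.4564]  nu=[2.8482]  x^+=[4.4139, 0.4941]  P^+=[1.1896 0.3200; 0.3200 0.3648]

x_post = [4.4139, 0.4941]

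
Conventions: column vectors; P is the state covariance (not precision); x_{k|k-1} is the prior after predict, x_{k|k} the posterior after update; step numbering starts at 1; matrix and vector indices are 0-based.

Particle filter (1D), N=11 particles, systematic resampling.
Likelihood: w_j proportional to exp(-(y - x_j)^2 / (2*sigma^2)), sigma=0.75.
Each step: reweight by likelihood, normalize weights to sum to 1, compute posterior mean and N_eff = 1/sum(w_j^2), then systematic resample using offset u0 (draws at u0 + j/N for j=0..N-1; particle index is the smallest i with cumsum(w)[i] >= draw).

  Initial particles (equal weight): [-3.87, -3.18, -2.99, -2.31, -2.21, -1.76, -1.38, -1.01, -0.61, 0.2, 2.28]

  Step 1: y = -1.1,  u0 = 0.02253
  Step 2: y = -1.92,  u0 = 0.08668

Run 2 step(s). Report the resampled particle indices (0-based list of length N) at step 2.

resampled_idx = [0, 1, 2, 2, 3, 4, 5, 5, 7, 8, 10]

step 1: w=[0.0003, 0.0050, 0.0097, 0.0632, 0.0777, 0.1577, 0.2166, 0.2306, 0.1876, 0.0517, 0.0000]  mean=-1.2769  Neff=5.7814  idx=[3, 4, 5, 5, 6, 6, 7, 7, 7, 8, 8]
step 2: w=[0.1218, 0.1294, 0.1363, 0.1363, 0.1076, 0.1076, 0.0668, 0.0668, 0.0668, 0.0303, 0.0303]  mean=-1.5834  Neff=9.3365  idx=[0, 1, 2, 2, 3, 4, 5, 5, 7, 8, 10]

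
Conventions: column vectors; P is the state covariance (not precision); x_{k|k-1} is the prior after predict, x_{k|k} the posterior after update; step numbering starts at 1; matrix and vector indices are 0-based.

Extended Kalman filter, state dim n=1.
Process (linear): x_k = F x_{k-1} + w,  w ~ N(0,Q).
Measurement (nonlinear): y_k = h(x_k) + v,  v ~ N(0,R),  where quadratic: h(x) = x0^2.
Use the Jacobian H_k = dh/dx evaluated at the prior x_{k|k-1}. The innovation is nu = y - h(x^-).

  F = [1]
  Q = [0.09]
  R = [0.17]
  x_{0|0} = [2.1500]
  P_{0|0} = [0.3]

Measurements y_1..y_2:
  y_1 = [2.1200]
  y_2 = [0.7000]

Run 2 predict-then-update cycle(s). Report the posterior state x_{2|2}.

x_post = [1.0955]

step 1: x^-=[2.1500]  P^-=[0.3900]  H_jac=[4.3000]  S=[7.3811]  K=[0.2272]  nu=[-2.5025]  x^+=[1.5814]  P^+=[0.0090]
step 2: x^-=[1.5814]  P^-=[0.0990]  H_jac=[3.1629]  S=[1.1602]  K=[0.2698]  nu=[-1.8009]  x^+=[1.0955]  P^+=[0.0145]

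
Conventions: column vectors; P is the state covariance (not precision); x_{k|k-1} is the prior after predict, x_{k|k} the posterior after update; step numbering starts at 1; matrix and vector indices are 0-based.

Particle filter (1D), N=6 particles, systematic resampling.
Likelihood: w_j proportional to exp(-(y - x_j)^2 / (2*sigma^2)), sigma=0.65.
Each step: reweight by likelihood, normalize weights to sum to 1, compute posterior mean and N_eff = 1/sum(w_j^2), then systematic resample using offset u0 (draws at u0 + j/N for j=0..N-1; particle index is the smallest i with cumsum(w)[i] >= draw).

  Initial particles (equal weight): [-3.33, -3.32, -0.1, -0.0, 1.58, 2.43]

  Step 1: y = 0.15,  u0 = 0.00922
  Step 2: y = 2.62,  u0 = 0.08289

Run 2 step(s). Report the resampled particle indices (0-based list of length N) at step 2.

step 1: w=[0.0000, 0.0000, 0.4659, 0.4885, 0.0446, 0.0011]  mean=0.0265  Neff=2.1852  idx=[2, 2, 2, 3, 3, 3]
step 2: w=[0.1157, 0.1157, 0.1157, 0.2176, 0.2176, 0.2176]  mean=-0.0347  Neff=5.4867  idx=[0, 2, 3, 4, 4, 5]

resampled_idx = [0, 2, 3, 4, 4, 5]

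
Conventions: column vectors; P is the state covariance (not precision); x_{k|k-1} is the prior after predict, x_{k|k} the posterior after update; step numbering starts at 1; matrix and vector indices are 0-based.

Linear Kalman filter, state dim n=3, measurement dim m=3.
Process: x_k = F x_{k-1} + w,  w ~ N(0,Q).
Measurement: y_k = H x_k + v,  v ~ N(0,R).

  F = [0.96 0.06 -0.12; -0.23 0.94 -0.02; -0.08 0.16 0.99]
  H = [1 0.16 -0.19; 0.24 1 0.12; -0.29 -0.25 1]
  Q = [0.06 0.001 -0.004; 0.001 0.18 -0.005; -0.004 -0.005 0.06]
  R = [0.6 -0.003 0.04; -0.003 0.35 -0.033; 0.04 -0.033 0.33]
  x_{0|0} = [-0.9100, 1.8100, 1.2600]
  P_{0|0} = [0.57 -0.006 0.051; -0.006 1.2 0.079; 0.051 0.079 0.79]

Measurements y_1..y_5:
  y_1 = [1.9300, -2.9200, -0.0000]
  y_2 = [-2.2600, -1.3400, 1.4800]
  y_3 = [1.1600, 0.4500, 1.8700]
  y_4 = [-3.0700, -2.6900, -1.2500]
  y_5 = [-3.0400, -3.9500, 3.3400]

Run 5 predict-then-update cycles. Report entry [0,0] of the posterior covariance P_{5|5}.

step 1: x^-=[-0.9162, 1.8855, 1.6098]  P^-=[0.5874 -0.0692 -0.0789; -0.0692 1.2709 0.2327; -0.0789 0.2327 0.8857]  S=[1.2456 0.2037 -0.3639; 0.2037 1.6856 -0.0515; -0.3639 -0.0515 1.2639]  K=[0.4632 -0.0205 -0.0510; -0.0646 0.7673 -0.0387; -0.0043 0.2112 0.6802]  nu=[2.8504, -4.7788, -1.4041]  x^+=[0.5739, -1.9110, -0.3671]  P^+=[0.3030 -0.0878 0.0683; -0.0878 0.2903 0.0065; 0.0683 0.0065 0.2387]
step 2: x^-=[0.4803, -1.9210, -0.7151]  P^-=[0.3178 -0.1271 -0.0001; -0.1271 0.4910 0.0399; -0.0001 0.0399 0.2968]  S=[0.8980 0.0062 -0.0823; 0.0062 0.8121 -0.0591; -0.0823 -0.0591 0.6459]  K=[0.3264 -0.0694 -0.0583; -0.0690 0.5714 -0.0277; -0.0151 0.1261 0.4538]  nu=[-2.5688, 0.5516, 1.8541]  x^+=[-0.5045, -1.4799, 0.2345]  P^+=[0.2136 -0.0792 0.0382; -0.0792 0.2200 0.0013; 0.0382 0.0013 0.1564]
step 3: x^-=[-0.6013, -1.2798, 0.0357]  P^-=[0.2420 -0.1036 -0.0119; -0.1036 0.4203 0.0303; -0.0119 0.0303 0.2166]  S=[0.8301 0.0038 -0.0637; 0.0038 0.7442 -0.0657; -0.0637 -0.0657 0.5700]  K=[0.2687 -0.0712 -0.0767; -0.0549 0.5345 -0.0230; -0.0293 0.1057 0.3817]  nu=[1.9728, 1.8698, 1.3400]  x^+=[-0.3071, -0.4196, 0.6871]  P^+=[0.1731 -0.0673 0.0212; -0.0673 0.2037 0.0040; 0.0212 0.0040 0.1285]
step 4: x^-=[-0.4025, -0.3375, 0.6377]  P^-=[0.2095 -0.0855 -0.0201; -0.0855 0.3983 0.0327; -0.0201 0.0327 0.1918]  S=[0.8049 0.0108 -0.0622; 0.0108 0.7288 -0.0666; -0.0622 -0.0666 0.5473]  K=[0.2420 -0.0634 -0.0889; -0.0432 0.5227 -0.0182; -0.0378 0.1028 0.3545]  nu=[-2.4924, -2.3324, -2.0888]  x^+=[-0.6720, -1.4113, -0.2484]  P^+=[0.1535 -0.0583 0.0124; -0.0583 0.1968 0.0073; 0.0124 0.0073 0.1175]
step 5: x^-=[-0.7000, -1.1670, -0.4180]  P^-=[0.1942 -0.0740 -0.0244; -0.0740 0.3871 0.0356; -0.0244 0.0356 0.1830]  S=[0.7941 0.0166 -0.0629; 0.0166 0.7225 -0.0659; -0.0629 -0.0659 0.5391]  K=[0.2291 -0.0560 -0.0954; -0.0357 0.5166 -0.0147; -0.0422 0.1039 0.3438]  nu=[-2.2327, -2.5648, 3.2632]  x^+=[-1.3792, -2.4600, 0.5318]  P^+=[0.1437 -0.0526 0.0081; -0.0526 0.1929 0.0096; 0.0081 0.0096 0.1131]

P_post[0,0] = 0.1437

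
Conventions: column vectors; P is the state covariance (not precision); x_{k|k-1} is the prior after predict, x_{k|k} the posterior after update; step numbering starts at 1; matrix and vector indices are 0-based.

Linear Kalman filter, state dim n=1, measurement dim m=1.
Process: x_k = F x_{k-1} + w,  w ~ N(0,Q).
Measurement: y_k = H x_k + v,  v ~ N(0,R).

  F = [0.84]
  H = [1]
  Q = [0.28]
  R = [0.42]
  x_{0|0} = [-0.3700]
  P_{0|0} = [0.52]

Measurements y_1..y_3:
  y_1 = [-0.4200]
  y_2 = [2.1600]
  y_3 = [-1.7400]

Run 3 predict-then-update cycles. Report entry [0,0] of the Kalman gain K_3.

step 1: x^-=[-0.3108]  P^-=[0.6469]  S=[1.0669]  K=[0.6063]  nu=[-0.1092]  x^+=[-0.3770]  P^+=[0.2547]
step 2: x^-=[-0.3167]  P^-=[0.4597]  S=[0.8797]  K=[0.5226]  nu=[2.4767]  x^+=[0.9775]  P^+=[0.2195]
step 3: x^-=[0.8211]  P^-=[0.4349]  S=[0.8549]  K=[0.5087]  nu=[-2.5611]  x^+=[-0.4817]  P^+=[0.2137]

K[0,0] = 0.5087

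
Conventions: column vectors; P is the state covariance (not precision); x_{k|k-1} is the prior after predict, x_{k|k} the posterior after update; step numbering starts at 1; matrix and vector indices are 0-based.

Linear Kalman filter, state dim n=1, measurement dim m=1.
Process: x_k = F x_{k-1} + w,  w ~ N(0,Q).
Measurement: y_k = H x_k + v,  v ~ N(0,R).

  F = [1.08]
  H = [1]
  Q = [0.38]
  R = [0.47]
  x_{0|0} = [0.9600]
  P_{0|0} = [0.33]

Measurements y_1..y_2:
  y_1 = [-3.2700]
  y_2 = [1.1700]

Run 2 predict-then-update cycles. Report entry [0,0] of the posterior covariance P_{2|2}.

step 1: x^-=[1.0368]  P^-=[0.7649]  S=[1.2349]  K=[0.6194]  nu=[-4.3068]  x^+=[-1.6309]  P^+=[0.2911]
step 2: x^-=[-1.7613]  P^-=[0.7196]  S=[1.1896]  K=[0.6049]  nu=[2.9313]  x^+=[0.0118]  P^+=[0.2843]

P_post[0,0] = 0.2843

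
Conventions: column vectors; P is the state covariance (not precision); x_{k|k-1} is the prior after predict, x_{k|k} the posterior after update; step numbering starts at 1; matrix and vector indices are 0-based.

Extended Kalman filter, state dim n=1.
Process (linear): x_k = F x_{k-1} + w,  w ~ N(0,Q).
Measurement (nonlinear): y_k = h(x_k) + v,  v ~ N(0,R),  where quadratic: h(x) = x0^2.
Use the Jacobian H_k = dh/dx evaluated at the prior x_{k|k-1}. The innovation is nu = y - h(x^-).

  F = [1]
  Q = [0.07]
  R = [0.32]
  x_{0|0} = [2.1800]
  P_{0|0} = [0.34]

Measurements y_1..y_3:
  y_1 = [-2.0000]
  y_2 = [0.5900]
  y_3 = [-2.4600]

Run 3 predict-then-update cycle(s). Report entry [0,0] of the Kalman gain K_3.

step 1: x^-=[2.1800]  P^-=[0.4100]  H_jac=[4.3600]  S=[8.1139]  K=[0.2203]  nu=[-6.7524]  x^+=[0.6924]  P^+=[0.0162]
step 2: x^-=[0.6924]  P^-=[0.0862]  H_jac=[1.3847]  S=[0.4852]  K=[0.2459]  nu=[0.1106]  x^+=[0.7196]  P^+=[0.0568]
step 3: x^-=[0.7196]  P^-=[0.1268]  H_jac=[1.4391]  S=[0.5827]  K=[0.3132]  nu=[-2.9778]  x^+=[-0.2132]  P^+=[0.0697]

K[0,0] = 0.3132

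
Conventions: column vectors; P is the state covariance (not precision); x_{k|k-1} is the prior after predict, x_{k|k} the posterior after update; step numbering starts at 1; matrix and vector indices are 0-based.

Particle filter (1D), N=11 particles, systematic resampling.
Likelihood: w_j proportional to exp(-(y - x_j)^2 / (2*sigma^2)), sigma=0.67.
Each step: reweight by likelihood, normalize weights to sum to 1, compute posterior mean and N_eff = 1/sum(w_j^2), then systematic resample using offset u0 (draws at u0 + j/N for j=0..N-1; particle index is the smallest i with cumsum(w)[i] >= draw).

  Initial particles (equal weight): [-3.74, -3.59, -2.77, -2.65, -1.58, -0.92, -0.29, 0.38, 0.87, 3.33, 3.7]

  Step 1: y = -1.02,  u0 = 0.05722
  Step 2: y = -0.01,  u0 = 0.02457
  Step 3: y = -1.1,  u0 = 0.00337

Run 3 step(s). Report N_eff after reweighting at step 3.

step 1: w=[0.0001, 0.0003, 0.0134, 0.0210, 0.2862, 0.4014, 0.2242, 0.0457, 0.0076, 0.0000, 0.0000]  mean=-0.9568  Neff=3.3772  idx=[4, 4, 4, 5, 5, 5, 5, 5, 6, 6, 7]
step 2: w=[0.0132, 0.0132, 0.0132, 0.0818, 0.0818, 0.0818, 0.0818, 0.0818, 0.1887, 0.1887, 0.1738]  mean=-0.4825  Neff=7.3854  idx=[1, 3, 5, 6, 7, 8, 8, 9, 9, 10, 10]
step 3: w=[0.1149, 0.1433, 0.1433, 0.1433, 0.1433, 0.0715, 0.0715, 0.0715, 0.0715, 0.0129, 0.0129]  mean=-0.7819  Neff=8.6125  idx=[0, 0, 1, 2, 2, 3, 4, 4, 5, 6, 8]

N_eff = 8.6125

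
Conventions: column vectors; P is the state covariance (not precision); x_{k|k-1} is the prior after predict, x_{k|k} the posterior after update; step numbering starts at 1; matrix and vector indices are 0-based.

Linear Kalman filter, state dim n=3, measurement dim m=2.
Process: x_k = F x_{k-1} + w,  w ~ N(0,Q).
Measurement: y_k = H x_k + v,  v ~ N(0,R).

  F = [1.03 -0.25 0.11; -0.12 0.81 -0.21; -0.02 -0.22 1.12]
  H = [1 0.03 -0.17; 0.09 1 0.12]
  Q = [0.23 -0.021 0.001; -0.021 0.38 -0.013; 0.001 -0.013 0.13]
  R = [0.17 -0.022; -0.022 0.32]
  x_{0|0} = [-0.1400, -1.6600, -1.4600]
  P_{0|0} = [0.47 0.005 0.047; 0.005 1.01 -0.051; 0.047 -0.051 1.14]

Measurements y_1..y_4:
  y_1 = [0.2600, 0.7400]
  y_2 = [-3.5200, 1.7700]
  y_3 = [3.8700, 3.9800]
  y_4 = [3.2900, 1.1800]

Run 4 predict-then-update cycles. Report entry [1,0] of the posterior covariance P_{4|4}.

P_post[1,0] = -0.1585

step 1: x^-=[0.1102, -1.0212, -1.2672]  P^-=[0.8164 -0.3236 0.2558; -0.3236 1.1185 -0.5147; 0.2558 -0.5147 1.6322]  S=[0.9334 -0.1603; -0.1603 1.2923]  K=[0.8056 -0.0699; -0.0822 0.7849; -0.0808 -0.2389]  nu=[-0.0350, 1.9033]  x^+=[-0.0509, 0.4757, -1.7191]  P^+=[0.1862 -0.0886 0.2650; -0.0886 0.2952 -0.2855; 0.2650 -0.2855 1.5585]
step 2: x^-=[-0.3605, 0.7524, -2.0290]  P^-=[0.5863 -0.3177 0.6171; -0.3177 0.7728 -0.7394; 0.6171 -0.7394 2.2274]  S=[0.6000 -0.1224; -0.1224 0.9084]  K=[0.7645 -0.1071; -0.1379 0.7031; 0.2744 -0.4216]  nu=[-3.5270, 1.2935]  x^+=[-3.1956, 2.1483, -3.5422]  P^+=[0.2051 -0.1184 0.4071; -0.1184 0.2887 -0.4167; 0.4071 -0.4167 1.9925]
step 3: x^-=[-4.2181, 2.8674, -4.3759]  P^-=[0.6659 -0.4056 0.8799; -0.4056 0.8455 -0.9841; 0.8799 -0.9841 2.8295]  S=[0.6050 -0.1453; -0.1453 0.9215]  K=[0.8011 -0.1343; -0.1787 0.7216; 0.4815 -0.5376]  nu=[7.2582, 2.0173]  x^+=[1.3256, 3.0258, -1.9658]  P^+=[0.2298 -0.1422 0.5081; -0.1422 0.3089 -0.5101; 0.5081 -0.5101 2.3477]
step 4: x^-=[0.3927, 2.7046, -2.8938]  P^-=[0.7379 -0.4779 1.0742; -0.4779 0.9163 -1.1736; 1.0742 -1.1736 3.3173]  S=[0.6227 -0.1673; -0.1673 0.9455]  K=[0.8278 -0.1525; -0.2047 0.7384; 0.5985 -0.6121]  nu=[2.3242, -1.2127]  x^+=[2.5016, 1.3334, -0.7606]  P^+=[0.2470 -0.1585 0.5774; -0.1585 0.3241 -0.5751; 0.5774 -0.5751 2.6176]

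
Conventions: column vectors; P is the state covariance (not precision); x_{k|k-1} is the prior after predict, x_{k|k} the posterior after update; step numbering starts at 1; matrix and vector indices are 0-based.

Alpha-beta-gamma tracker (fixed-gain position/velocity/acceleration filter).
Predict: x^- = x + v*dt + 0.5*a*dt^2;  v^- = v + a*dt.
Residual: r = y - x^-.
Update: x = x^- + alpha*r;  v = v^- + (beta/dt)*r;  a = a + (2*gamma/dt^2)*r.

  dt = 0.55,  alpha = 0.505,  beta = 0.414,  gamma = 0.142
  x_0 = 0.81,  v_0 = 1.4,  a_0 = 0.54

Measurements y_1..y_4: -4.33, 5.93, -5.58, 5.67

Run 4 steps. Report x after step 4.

x_post = 1.1789

step 1: x_pred=1.6617  r=-5.9917  x^+=-1.3641  v^+=-2.8131  a^+=-5.0852
step 2: x_pred=-3.6805  r=9.6105  x^+=1.1728  v^+=1.6241  a^+=3.9375
step 3: x_pred=2.6616  r=-8.2416  x^+=-1.5004  v^+=-2.4140  a^+=-3.8001
step 4: x_pred=-3.4029  r=9.0729  x^+=1.1789  v^+=2.3253  a^+=4.7179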